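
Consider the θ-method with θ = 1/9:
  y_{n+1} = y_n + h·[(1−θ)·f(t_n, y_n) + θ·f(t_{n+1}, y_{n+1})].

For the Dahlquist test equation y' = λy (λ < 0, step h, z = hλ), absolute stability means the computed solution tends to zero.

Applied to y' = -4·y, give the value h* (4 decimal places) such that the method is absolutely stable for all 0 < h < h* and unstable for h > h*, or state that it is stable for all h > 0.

With y'=λy (z=hλ):
  y_{n+1} = y_n + z·[8/9·y_n + 1/9·y_{n+1}] ⇒ (1 − 1/9z)y_{n+1} = (1 + 8/9z)y_n
  Hence R(z) = (1 + 8/9z)/(1 − 1/9z).

Need |R(x)|<1, x<0.
x=-1.26: |R|=0.1053
R=−1: 1+8/9x = −1+1/9x ⇒ -7/9x=2 ⇒ x=2/(-7/9)=-2.5714
Confirm numerically:
  x=-2.440: |R|=0.91958 <1
  x=-2.234: |R|=0.78975 <1
  x=-2.095: |R|=0.69941 <1
  x=-1.702: |R|=0.43132 <1
  x=-2.688: |R|=1.06982 >1
  x=-2.636: |R|=1.03884 >1
Stable set (-2.5714, 0).

(-2.5714,0); λ=-4 ⇒ h* = (18/7)/4 = 0.6429.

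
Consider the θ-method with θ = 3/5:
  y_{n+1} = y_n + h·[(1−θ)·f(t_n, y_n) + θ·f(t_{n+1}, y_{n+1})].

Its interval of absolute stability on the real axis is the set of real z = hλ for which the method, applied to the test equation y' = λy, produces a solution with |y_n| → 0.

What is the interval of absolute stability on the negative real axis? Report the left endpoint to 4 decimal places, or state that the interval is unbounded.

On y'=λy, z=hλ:
  y_{n+1} = y_n + z·[2/5·y_n + 3/5·y_{n+1}] ⇒ (1 − 3/5z)y_{n+1} = (1 + 2/5z)y_n
  R(z) = (1 + 2/5z)/(1 − 3/5z).

Solve |R(x)|<1 on ℝ⁻.
x=-0.56: |R|=0.5808
x=-2: |R|=0.0909
x=-10: |R|=0.4286
x=-100: |R|=0.6393
θ=3/5≥1/2 ⇒ |1+2/5x|<|1−3/5x| ∀x<0 ⇒ unbounded interval.

interval (−∞, 0).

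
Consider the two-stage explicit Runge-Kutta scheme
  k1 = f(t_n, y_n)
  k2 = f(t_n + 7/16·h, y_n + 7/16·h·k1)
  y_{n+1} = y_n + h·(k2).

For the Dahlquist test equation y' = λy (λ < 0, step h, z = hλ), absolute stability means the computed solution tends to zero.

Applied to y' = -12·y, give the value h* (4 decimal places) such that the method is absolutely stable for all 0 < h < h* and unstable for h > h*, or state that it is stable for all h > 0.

Test eqn y'=λy, z=hλ:
  k1=λy_n ⇒ h·k1=z·y_n;  k2=λ(1+7/16z)y_n ⇒ h·k2=z(1+7/16z)y_n
  y_{n+1}/y_n = 1 + z(1+7/16z) = 1 + z + 7/16z²
  Hence R(z) = 1 + z + 7/16z².

Find x<0 with |R(x)|<1.
x=-0.82: |R|=0.4742
R=1: x+7/16x²=0 ⇒ x=−16/7=-2.2857; min R=1−1/(4·7/16)=0.4286>−1
Confirm numerically:
  x=-1.986: |R|=0.73959 <1
  x=-1.582: |R|=0.51294 <1
  x=-1.422: |R|=0.46266 <1
  x=-2.708: |R|=1.50030 >1
  x=-2.534: |R|=1.27526 >1
Stable set (-2.2857, 0).

(-2.2857,0); λ=-12 ⇒ h* = (16/7)/12 = 0.1905.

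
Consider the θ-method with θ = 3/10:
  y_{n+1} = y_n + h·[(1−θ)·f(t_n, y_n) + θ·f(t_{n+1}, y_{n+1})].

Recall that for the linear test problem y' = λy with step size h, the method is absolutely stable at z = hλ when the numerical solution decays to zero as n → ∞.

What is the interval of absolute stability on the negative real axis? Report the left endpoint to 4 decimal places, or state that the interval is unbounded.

With y'=λy (z=hλ):
  y_{n+1} = y_n + z·[7/10·y_n + 3/10·y_{n+1}] ⇒ (1 − 3/10z)y_{n+1} = (1 + 7/10z)y_n
  so R(z) = (1 + 7/10z)/(1 − 3/10z).

Find x<0 with |R(x)|<1.
x=-0.73: |R|=0.4011
R=−1: 1+7/10x = −1+3/10x ⇒ -2/5x=2 ⇒ x=2/(-2/5)=-5.0000
Confirm numerically:
  x=-4.865: |R|=0.97804 <1
  x=-2.532: |R|=0.43896 <1
  x=-2.531: |R|=0.43864 <1
  x=-5.196: |R|=1.03064 >1
  x=-5.168: |R|=1.02635 >1
Interval (-5.0000, 0).

z∈(-5.0000,0).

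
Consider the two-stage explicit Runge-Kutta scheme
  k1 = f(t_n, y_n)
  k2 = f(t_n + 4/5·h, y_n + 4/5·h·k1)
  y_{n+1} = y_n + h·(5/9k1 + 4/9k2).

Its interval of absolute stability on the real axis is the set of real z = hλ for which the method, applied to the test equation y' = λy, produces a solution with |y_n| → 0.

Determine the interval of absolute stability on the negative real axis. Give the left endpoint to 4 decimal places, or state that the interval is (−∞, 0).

(-2.8125, 0).

Test eqn y'=λy, z=hλ:
  k1=λy_n ⇒ h·k1=z·y_n;  k2=λ(1+4/5z)y_n ⇒ h·k2=z(1+4/5z)y_n
  y_{n+1}/y_n = 1 + 5/9z + 4/9z(1+4/5z) = 1 + z + 16/45z²
  ⇒ R(z) = 1 + z + 16/45z².

Solve |R(x)|<1 on ℝ⁻.
x=-0.85: |R|=0.4069
R=1: x+16/45x²=0 ⇒ x=−45/16=-2.8125; min R=1−1/(4·16/45)=0.2969>−1
Confirm numerically:
  x=-2.200: |R|=0.52089 <1
  x=-2.111: |R|=0.47347 <1
  x=-2.106: |R|=0.47097 <1
  x=-1.497: |R|=0.29980 <1
  x=-3.362: |R|=1.65686 >1
  x=-3.019: |R|=1.22166 >1
Stable set (-2.8125, 0).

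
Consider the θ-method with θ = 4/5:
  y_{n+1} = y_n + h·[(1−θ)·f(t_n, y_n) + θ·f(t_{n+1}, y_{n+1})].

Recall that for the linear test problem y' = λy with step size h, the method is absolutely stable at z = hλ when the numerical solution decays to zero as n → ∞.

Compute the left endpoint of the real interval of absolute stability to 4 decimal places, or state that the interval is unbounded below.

unbounded; (−∞, 0).

Set f=λy, z=hλ:
  y_{n+1} = y_n + z·[1/5·y_n + 4/5·y_{n+1}] ⇒ (1 − 4/5z)y_{n+1} = (1 + 1/5z)y_n
  R(z) = (1 + 1/5z)/(1 − 4/5z).

Need |R(x)|<1, x<0.
x=-1.39: |R|=0.3419
x=-2: |R|=0.2308
x=-10: |R|=0.1111
x=-100: |R|=0.2346
θ=4/5≥1/2 ⇒ |1+1/5x|<|1−4/5x| ∀x<0 ⇒ interval (−∞,0).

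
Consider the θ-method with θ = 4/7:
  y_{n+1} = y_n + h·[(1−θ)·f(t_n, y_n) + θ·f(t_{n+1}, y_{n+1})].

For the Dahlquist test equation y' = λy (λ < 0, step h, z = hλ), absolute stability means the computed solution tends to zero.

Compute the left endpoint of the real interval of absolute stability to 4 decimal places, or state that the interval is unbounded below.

Set f=λy, z=hλ:
  y_{n+1} = y_n + z·[3/7·y_n + 4/7·y_{n+1}] ⇒ (1 − 4/7z)y_{n+1} = (1 + 3/7z)y_n
  Hence R(z) = (1 + 3/7z)/(1 − 4/7z).

Boundary: |R(x)|=1, x<0.
x=-1.37: |R|=0.2316
x=-2: |R|=0.0667
x=-10: |R|=0.4894
x=-100: |R|=0.7199
θ=4/7≥1/2 ⇒ |1+3/7x|<|1−4/7x| ∀x<0 ⇒ interval (−∞,0).

unbounded; (−∞, 0).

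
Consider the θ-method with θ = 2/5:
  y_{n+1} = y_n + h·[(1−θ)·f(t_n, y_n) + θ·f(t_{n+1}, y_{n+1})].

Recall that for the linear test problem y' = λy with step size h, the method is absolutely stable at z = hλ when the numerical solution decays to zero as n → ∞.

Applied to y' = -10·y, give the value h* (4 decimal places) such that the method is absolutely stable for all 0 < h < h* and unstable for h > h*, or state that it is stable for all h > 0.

(-10.0000,0); λ=-10 ⇒ h* = (10)/10 = 1.0000.

Set f=λy, z=hλ:
  y_{n+1} = y_n + z·[3/5·y_n + 2/5·y_{n+1}] ⇒ (1 − 2/5z)y_{n+1} = (1 + 3/5z)y_n
  R(z) = (1 + 3/5z)/(1 − 2/5z).

Boundary: |R(x)|=1, x<0.
x=-0.41: |R|=0.6478
R=−1: 1+3/5x = −1+2/5x ⇒ -1/5x=2 ⇒ x=2/(-1/5)=-10.0000
Confirm numerically:
  x=-9.223: |R|=0.96686 <1
  x=-6.248: |R|=0.78555 <1
  x=-6.180: |R|=0.77995 <1
  x=-5.658: |R|=0.73388 <1
  x=-10.597: |R|=1.02279 >1
  x=-10.316: |R|=1.01233 >1
  x=-10.129: |R|=1.00511 >1
Interval (-10.0000, 0).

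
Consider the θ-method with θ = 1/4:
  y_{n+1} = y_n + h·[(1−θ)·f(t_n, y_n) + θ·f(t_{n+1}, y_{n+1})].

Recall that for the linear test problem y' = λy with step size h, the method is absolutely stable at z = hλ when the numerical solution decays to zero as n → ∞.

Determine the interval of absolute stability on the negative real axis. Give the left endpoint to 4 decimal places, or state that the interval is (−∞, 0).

z∈(-4.0000,0).

Set f=λy, z=hλ:
  y_{n+1} = y_n + z·[3/4·y_n + 1/4·y_{n+1}] ⇒ (1 − 1/4z)y_{n+1} = (1 + 3/4z)y_n
  so R(z) = (1 + 3/4z)/(1 − 1/4z).

Need |R(x)|<1, x<0.
x=-1.33: |R|=0.0019
R=−1: 1+3/4x = −1+1/4x ⇒ -1/2x=2 ⇒ x=2/(-1/2)=-4.0000
Confirm numerically:
  x=-3.383: |R|=0.83286 <1
  x=-2.195: |R|=0.41727 <1
  x=-2.192: |R|=0.41602 <1
  x=-4.562: |R|=1.13128 >1
  x=-4.266: |R|=1.06436 >1
  x=-4.145: |R|=1.03560 >1
Stable set (-4.0000, 0).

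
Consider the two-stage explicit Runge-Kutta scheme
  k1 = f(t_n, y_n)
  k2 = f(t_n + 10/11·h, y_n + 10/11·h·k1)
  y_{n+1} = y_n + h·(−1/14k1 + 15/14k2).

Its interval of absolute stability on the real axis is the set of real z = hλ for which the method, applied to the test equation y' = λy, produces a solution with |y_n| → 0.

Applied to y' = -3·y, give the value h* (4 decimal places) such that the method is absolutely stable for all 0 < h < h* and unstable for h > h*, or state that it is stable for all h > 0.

Test eqn y'=λy, z=hλ:
  k1=λy_n ⇒ h·k1=z·y_n;  k2=λ(1+10/11z)y_n ⇒ h·k2=z(1+10/11z)y_n
  y_{n+1}/y_n = 1 − 1/14z + 15/14z(1+10/11z) = 1 + z + 75/77z²
  ⇒ R(z) = 1 + z + 75/77z².

Solve |R(x)|<1 on ℝ⁻.
x=-1.79: |R|=2.3309
R=1: x+75/77x²=0 ⇒ x=−77/75=-1.0267; min R=1−1/(4·75/77)=0.7433>−1
Confirm numerically:
  x=-0.975: |R|=0.95093 <1
  x=-0.816: |R|=0.83256 <1
  x=-0.547: |R|=0.74444 <1
  x=-0.445: |R|=0.74788 <1
  x=-1.568: |R|=1.82676 >1
  x=-1.544: |R|=1.77802 >1
  x=-1.105: |R|=1.08431 >1
Interval (-1.0267, 0).

(-1.0267,0); λ=-3 ⇒ h* = (77/75)/3 = 0.3422.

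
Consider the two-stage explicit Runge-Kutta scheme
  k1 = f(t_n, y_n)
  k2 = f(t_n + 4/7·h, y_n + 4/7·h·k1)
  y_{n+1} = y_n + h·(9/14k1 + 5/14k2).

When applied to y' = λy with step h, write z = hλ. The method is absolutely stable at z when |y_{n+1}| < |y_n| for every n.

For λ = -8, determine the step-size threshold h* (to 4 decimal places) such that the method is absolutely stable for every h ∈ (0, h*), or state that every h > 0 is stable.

Test eqn y'=λy, z=hλ:
  k1=λy_n ⇒ h·k1=z·y_n;  k2=λ(1+4/7z)y_n ⇒ h·k2=z(1+4/7z)y_n
  y_{n+1}/y_n = 1 + 9/14z + 5/14z(1+4/7z) = 1 + z + 10/49z²
  ⇒ R(z) = 1 + z + 10/49z².

Boundary: |R(x)|=1, x<0.
x=-0.92: |R|=0.2527
R=1: x+10/49x²=0 ⇒ x=−49/10=-4.9000; min R=1−1/(4·10/49)=-0.2250>−1
Confirm numerically:
  x=-3.161: |R|=0.12183 <1
  x=-3.113: |R|=0.13529 <1
  x=-2.787: |R|=0.20182 <1
  x=-5.131: |R|=1.24189 >1
  x=-5.033: |R|=1.13661 >1
  x=-4.952: |R|=1.05255 >1
So |R|<1 on (-4.9000, 0).

(-4.9000,0); λ=-8 ⇒ h* = (49/10)/8 = 0.6125.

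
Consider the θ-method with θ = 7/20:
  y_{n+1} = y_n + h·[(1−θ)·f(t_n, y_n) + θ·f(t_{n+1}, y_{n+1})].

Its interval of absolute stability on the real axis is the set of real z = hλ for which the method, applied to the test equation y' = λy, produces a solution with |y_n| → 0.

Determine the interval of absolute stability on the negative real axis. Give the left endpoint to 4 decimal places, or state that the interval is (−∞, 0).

(-6.6667, 0).

With y'=λy (z=hλ):
  y_{n+1} = y_n + z·[13/20·y_n + 7/20·y_{n+1}] ⇒ (1 − 7/20z)y_{n+1} = (1 + 13/20z)y_n
  ⇒ R(z) = (1 + 13/20z)/(1 − 7/20z).

Solve |R(x)|<1 on ℝ⁻.
x=-0.9: |R|=0.3156
R=−1: 1+13/20x = −1+7/20x ⇒ -3/10x=2 ⇒ x=2/(-3/10)=-6.6667
Confirm numerically:
  x=-6.250: |R|=0.96078 <1
  x=-5.859: |R|=0.92057 <1
  x=-4.804: |R|=0.79160 <1
  x=-7.000: |R|=1.02899 >1
  x=-6.792: |R|=1.01113 >1
So |R|<1 on (-6.6667, 0).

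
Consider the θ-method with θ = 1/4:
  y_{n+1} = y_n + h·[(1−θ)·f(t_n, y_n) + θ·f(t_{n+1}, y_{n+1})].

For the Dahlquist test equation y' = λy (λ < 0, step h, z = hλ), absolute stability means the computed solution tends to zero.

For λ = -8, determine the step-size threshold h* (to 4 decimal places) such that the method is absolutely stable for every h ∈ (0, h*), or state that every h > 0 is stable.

On y'=λy, z=hλ:
  y_{n+1} = y_n + z·[3/4·y_n + 1/4·y_{n+1}] ⇒ (1 − 1/4z)y_{n+1} = (1 + 3/4z)y_n
  R(z) = (1 + 3/4z)/(1 − 1/4z).

Boundary: |R(x)|=1, x<0.
x=-0.91: |R|=0.2587
R=−1: 1+3/4x = −1+1/4x ⇒ -1/2x=2 ⇒ x=2/(-1/2)=-4.0000
Confirm numerically:
  x=-3.529: |R|=0.87488 <1
  x=-3.508: |R|=0.86894 <1
  x=-2.830: |R|=0.65739 <1
  x=-2.806: |R|=0.64913 <1
  x=-4.582: |R|=1.13563 >1
  x=-4.398: |R|=1.09478 >1
Stable set (-4.0000, 0).

(-4.0000,0); λ=-8 ⇒ h* = (4)/8 = 0.5000.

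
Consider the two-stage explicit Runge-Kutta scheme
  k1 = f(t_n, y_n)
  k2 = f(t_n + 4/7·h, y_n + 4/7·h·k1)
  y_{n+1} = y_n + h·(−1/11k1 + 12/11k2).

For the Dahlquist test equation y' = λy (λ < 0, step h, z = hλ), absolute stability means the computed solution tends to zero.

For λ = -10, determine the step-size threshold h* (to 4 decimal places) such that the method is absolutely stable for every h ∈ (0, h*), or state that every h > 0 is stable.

Test eqn y'=λy, z=hλ:
  k1=λy_n ⇒ h·k1=z·y_n;  k2=λ(1+4/7z)y_n ⇒ h·k2=z(1+4/7z)y_n
  y_{n+1}/y_n = 1 − 1/11z + 12/11z(1+4/7z) = 1 + z + 48/77z²
  R(z) = 1 + z + 48/77z².

Boundary: |R(x)|=1, x<0.
x=-1.61: |R|=1.0059
R=1: x+48/77x²=0 ⇒ x=−77/48=-1.6042; min R=1−1/(4·48/77)=0.5990>−1
Confirm numerically:
  x=-1.386: |R|=0.81150 <1
  x=-1.301: |R|=0.75413 <1
  x=-1.196: |R|=0.69569 <1
  x=-2.116: |R|=1.67514 >1
  x=-1.743: |R|=1.15085 >1
So |R|<1 on (-1.6042, 0).

(-1.6042,0); λ=-10 ⇒ h* = (77/48)/10 = 0.1604.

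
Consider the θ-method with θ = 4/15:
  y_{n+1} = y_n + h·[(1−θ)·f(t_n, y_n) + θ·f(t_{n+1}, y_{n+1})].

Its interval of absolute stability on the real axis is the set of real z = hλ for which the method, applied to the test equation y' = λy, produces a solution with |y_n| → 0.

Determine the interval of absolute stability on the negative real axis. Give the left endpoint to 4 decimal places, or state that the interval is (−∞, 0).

z∈(-4.2857,0).

Set f=λy, z=hλ:
  y_{n+1} = y_n + z·[11/15·y_n + 4/15·y_{n+1}] ⇒ (1 − 4/15z)y_{n+1} = (1 + 11/15z)y_n
  Hence R(z) = (1 + 11/15z)/(1 − 4/15z).

Solve |R(x)|<1 on ℝ⁻.
x=-1.61: |R|=0.1264
R=−1: 1+11/15x = −1+4/15x ⇒ -7/15x=2 ⇒ x=2/(-7/15)=-4.2857
Confirm numerically:
  x=-3.339: |R|=0.76629 <1
  x=-2.978: |R|=0.65985 <1
  x=-1.940: |R|=0.27856 <1
  x=-4.831: |R|=1.11120 >1
  x=-4.660: |R|=1.07788 >1
So |R|<1 on (-4.2857, 0).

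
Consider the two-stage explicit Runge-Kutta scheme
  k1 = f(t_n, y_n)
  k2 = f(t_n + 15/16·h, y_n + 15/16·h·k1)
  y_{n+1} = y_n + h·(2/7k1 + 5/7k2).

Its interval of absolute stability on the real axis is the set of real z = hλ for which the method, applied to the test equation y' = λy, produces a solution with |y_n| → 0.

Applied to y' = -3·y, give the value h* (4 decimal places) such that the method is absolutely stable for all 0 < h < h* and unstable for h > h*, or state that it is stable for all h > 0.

Test eqn y'=λy, z=hλ:
  k1=λy_n ⇒ h·k1=z·y_n;  k2=λ(1+15/16z)y_n ⇒ h·k2=z(1+15/16z)y_n
  y_{n+1}/y_n = 1 + 2/7z + 5/7z(1+15/16z) = 1 + z + 75/112z²
  ⇒ R(z) = 1 + z + 75/112z².

Boundary: |R(x)|=1, x<0.
x=-0.67: |R|=0.6306
R=1: x+75/112x²=0 ⇒ x=−112/75=-1.4933; min R=1−1/(4·75/112)=0.6267>−1
Confirm numerically:
  x=-1.280: |R|=0.81714 <1
  x=-0.889: |R|=0.64023 <1
  x=-0.786: |R|=0.62770 <1
  x=-0.780: |R|=0.62741 <1
  x=-2.072: |R|=1.80290 >1
  x=-2.061: |R|=1.78346 >1
Stable set (-1.4933, 0).

(-1.4933,0); λ=-3 ⇒ h* = (112/75)/3 = 0.4978.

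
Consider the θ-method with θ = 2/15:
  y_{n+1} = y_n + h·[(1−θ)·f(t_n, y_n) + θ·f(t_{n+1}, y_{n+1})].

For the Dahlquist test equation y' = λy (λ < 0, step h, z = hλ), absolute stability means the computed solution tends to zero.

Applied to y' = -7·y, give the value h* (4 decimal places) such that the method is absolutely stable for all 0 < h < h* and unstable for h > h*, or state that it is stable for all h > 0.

On y'=λy, z=hλ:
  y_{n+1} = y_n + z·[13/15·y_n + 2/15·y_{n+1}] ⇒ (1 − 2/15z)y_{n+1} = (1 + 13/15z)y_n
  ⇒ R(z) = (1 + 13/15z)/(1 − 2/15z).

Solve |R(x)|<1 on ℝ⁻.
x=-0.97: |R|=0.1411
R=−1: 1+13/15x = −1+2/15x ⇒ -11/15x=2 ⇒ x=2/(-11/15)=-2.7273
Confirm numerically:
  x=-2.212: |R|=0.70820 <1
  x=-1.691: |R|=0.37988 <1
  x=-1.095: |R|=0.04450 <1
  x=-3.294: |R|=1.28877 >1
  x=-3.132: |R|=1.20937 >1
  x=-2.756: |R|=1.01541 >1
So |R|<1 on (-2.7273, 0).

(-2.7273,0); λ=-7 ⇒ h* = (30/11)/7 = 0.3896.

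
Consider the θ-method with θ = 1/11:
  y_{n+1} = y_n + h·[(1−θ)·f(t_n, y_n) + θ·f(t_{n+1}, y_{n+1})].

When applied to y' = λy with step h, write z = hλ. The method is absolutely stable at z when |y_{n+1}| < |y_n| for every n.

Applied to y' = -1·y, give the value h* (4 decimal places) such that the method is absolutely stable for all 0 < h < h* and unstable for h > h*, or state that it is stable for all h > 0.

(-2.4444,0); λ=-1 ⇒ h* = (22/9)/1 = 2.4444.

With y'=λy (z=hλ):
  y_{n+1} = y_n + z·[10/11·y_n + 1/11·y_{n+1}] ⇒ (1 − 1/11z)y_{n+1} = (1 + 10/11z)y_n
  ⇒ R(z) = (1 + 10/11z)/(1 − 1/11z).

Solve |R(x)|<1 on ℝ⁻.
x=-1.19: |R|=0.0738
R=−1: 1+10/11x = −1+1/11x ⇒ -9/11x=2 ⇒ x=2/(-9/11)=-2.4444
Confirm numerically:
  x=-1.619: |R|=0.41128 <1
  x=-1.525: |R|=0.33932 <1
  x=-1.168: |R|=0.05588 <1
  x=-3.032: |R|=1.37685 >1
  x=-2.896: |R|=1.29246 >1
  x=-2.637: |R|=1.12708 >1
So |R|<1 on (-2.4444, 0).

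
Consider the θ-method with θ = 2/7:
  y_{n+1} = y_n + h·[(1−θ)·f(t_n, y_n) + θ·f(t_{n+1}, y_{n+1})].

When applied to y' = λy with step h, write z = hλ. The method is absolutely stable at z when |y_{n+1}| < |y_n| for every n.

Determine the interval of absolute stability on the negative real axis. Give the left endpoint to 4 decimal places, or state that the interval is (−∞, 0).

Set f=λy, z=hλ:
  y_{n+1} = y_n + z·[5/7·y_n + 2/7·y_{n+1}] ⇒ (1 − 2/7z)y_{n+1} = (1 + 5/7z)y_n
  ⇒ R(z) = (1 + 5/7z)/(1 − 2/7z).

Boundary: |R(x)|=1, x<0.
x=-1.18: |R|=0.1175
R=−1: 1+5/7x = −1+2/7x ⇒ -3/7x=2 ⇒ x=2/(-3/7)=-4.6667
Confirm numerically:
  x=-3.520: |R|=0.75499 <1
  x=-2.393: |R|=0.42126 <1
  x=-2.127: |R|=0.32300 <1
  x=-4.983: |R|=1.05594 >1
  x=-4.896: |R|=1.04097 >1
  x=-4.781: |R|=1.02071 >1
Stable set (-4.6667, 0).

(-4.6667, 0).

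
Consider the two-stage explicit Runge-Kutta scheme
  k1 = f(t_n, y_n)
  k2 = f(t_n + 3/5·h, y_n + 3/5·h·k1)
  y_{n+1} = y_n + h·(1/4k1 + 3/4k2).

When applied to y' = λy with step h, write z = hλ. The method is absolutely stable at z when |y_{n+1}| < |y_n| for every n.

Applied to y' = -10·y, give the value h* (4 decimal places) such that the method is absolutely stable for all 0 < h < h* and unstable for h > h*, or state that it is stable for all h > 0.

With y'=λy (z=hλ):
  k1=λy_n ⇒ h·k1=z·y_n;  k2=λ(1+3/5z)y_n ⇒ h·k2=z(1+3/5z)y_n
  y_{n+1}/y_n = 1 + 1/4z + 3/4z(1+3/5z) = 1 + z + 9/20z²
  ⇒ R(z) = 1 + z + 9/20z².

Need |R(x)|<1, x<0.
x=-0.85: |R|=0.4751
R=1: x+9/20x²=0 ⇒ x=−20/9=-2.2222; min R=1−1/(4·9/20)=0.4444>−1
Confirm numerically:
  x=-2.048: |R|=0.83944 <1
  x=-2.037: |R|=0.83022 <1
  x=-1.140: |R|=0.44482 <1
  x=-2.816: |R|=1.75244 >1
  x=-2.625: |R|=1.47578 >1
  x=-2.413: |R|=1.20716 >1
Stable set (-2.2222, 0).

(-2.2222,0); λ=-10 ⇒ h* = (20/9)/10 = 0.2222.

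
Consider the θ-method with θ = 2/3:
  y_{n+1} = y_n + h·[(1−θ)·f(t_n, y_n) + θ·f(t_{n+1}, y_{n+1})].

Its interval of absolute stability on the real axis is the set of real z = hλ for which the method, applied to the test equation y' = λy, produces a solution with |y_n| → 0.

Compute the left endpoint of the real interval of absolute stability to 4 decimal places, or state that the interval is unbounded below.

unbounded; (−∞, 0).

Test eqn y'=λy, z=hλ:
  y_{n+1} = y_n + z·[1/3·y_n + 2/3·y_{n+1}] ⇒ (1 − 2/3z)y_{n+1} = (1 + 1/3z)y_n
  ⇒ R(z) = (1 + 1/3z)/(1 − 2/3z).

Solve |R(x)|<1 on ℝ⁻.
x=-0.8: |R|=0.4783
x=-2: |R|=0.1429
x=-10: |R|=0.3043
x=-100: |R|=0.4778
θ=2/3≥1/2 ⇒ |1+1/3x|<|1−2/3x| ∀x<0 ⇒ stable on all of ℝ⁻.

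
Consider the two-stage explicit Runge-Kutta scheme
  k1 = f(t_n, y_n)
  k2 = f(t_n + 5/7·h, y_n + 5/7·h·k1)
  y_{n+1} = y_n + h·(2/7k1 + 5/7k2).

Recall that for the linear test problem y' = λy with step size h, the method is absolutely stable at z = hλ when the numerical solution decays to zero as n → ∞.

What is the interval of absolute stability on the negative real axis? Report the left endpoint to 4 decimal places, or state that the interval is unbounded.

(-1.9600, 0).

Set f=λy, z=hλ:
  k1=λy_n ⇒ h·k1=z·y_n;  k2=λ(1+5/7z)y_n ⇒ h·k2=z(1+5/7z)y_n
  y_{n+1}/y_n = 1 + 2/7z + 5/7z(1+5/7z) = 1 + z + 25/49z²
  R(z) = 1 + z + 25/49z².

Find x<0 with |R(x)|<1.
x=-0.46: |R|=0.6480
R=1: x+25/49x²=0 ⇒ x=−49/25=-1.9600; min R=1−1/(4·25/49)=0.5100>−1
Confirm numerically:
  x=-1.328: |R|=0.57179 <1
  x=-1.125: |R|=0.52073 <1
  x=-1.111: |R|=0.51876 <1
  x=-0.966: |R|=0.51010 <1
  x=-2.446: |R|=1.60651 >1
So |R|<1 on (-1.9600, 0).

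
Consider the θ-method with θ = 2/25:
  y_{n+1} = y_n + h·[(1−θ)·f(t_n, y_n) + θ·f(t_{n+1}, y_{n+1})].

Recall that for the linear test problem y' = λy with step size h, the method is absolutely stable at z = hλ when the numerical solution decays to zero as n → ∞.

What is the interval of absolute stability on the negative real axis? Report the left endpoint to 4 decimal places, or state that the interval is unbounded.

Set f=λy, z=hλ:
  y_{n+1} = y_n + z·[23/25·y_n + 2/25·y_{n+1}] ⇒ (1 − 2/25z)y_{n+1} = (1 + 23/25z)y_n
  Hence R(z) = (1 + 23/25z)/(1 − 2/25z).

Need |R(x)|<1, x<0.
x=-1.43: |R|=0.2832
R=−1: 1+23/25x = −1+2/25x ⇒ -21/25x=2 ⇒ x=2/(-21/25)=-2.3810
Confirm numerically:
  x=-1.888: |R|=0.64026 <1
  x=-1.814: |R|=0.58411 <1
  x=-1.284: |R|=0.16439 <1
  x=-2.644: |R|=1.18238 >1
  x=-2.490: |R|=1.07638 >1
  x=-2.420: |R|=1.02748 >1
Stable set (-2.3810, 0).

(-2.3810, 0).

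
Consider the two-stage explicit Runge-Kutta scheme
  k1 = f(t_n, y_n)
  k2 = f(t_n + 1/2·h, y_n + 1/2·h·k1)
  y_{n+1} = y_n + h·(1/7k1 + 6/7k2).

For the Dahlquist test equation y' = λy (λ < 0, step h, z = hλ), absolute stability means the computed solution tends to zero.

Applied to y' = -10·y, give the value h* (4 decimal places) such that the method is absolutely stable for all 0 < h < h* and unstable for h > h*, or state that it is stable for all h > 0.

Test eqn y'=λy, z=hλ:
  k1=λy_n ⇒ h·k1=z·y_n;  k2=λ(1+1/2z)y_n ⇒ h·k2=z(1+1/2z)y_n
  y_{n+1}/y_n = 1 + 1/7z + 6/7z(1+1/2z) = 1 + z + 3/7z²
  so R(z) = 1 + z + 3/7z².

Need |R(x)|<1, x<0.
x=-1.58: |R|=0.4899
R=1: x+3/7x²=0 ⇒ x=−7/3=-2.3333; min R=1−1/(4·3/7)=0.4167>−1
Confirm numerically:
  x=-2.138: |R|=0.82102 <1
  x=-1.737: |R|=0.55607 <1
  x=-1.572: |R|=0.48708 <1
  x=-1.200: |R|=0.41714 <1
  x=-2.893: |R|=1.69391 >1
  x=-2.791: |R|=1.54743 >1
  x=-2.396: |R|=1.06435 >1
Interval (-2.3333, 0).

(-2.3333,0); λ=-10 ⇒ h* = (7/3)/10 = 0.2333.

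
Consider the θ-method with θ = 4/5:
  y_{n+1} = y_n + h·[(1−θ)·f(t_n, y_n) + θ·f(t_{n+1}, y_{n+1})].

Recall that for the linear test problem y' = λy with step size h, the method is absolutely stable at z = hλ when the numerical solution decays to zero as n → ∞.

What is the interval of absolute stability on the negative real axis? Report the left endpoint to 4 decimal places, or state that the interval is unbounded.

unbounded; (−∞, 0).

Set f=λy, z=hλ:
  y_{n+1} = y_n + z·[1/5·y_n + 4/5·y_{n+1}] ⇒ (1 − 4/5z)y_{n+1} = (1 + 1/5z)y_n
  so R(z) = (1 + 1/5z)/(1 − 4/5z).

Need |R(x)|<1, x<0.
x=-1.5: |R|=0.3182
x=-2: |R|=0.2308
x=-10: |R|=0.1111
x=-100: |R|=0.2346
θ=4/5≥1/2 ⇒ |1+1/5x|<|1−4/5x| ∀x<0 ⇒ stable on all of ℝ⁻.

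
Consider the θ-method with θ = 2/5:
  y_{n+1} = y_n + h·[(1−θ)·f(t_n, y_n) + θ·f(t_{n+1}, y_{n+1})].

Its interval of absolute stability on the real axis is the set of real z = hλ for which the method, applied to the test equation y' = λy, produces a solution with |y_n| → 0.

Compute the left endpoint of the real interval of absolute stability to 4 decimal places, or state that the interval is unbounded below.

Set f=λy, z=hλ:
  y_{n+1} = y_n + z·[3/5·y_n + 2/5·y_{n+1}] ⇒ (1 − 2/5z)y_{n+1} = (1 + 3/5z)y_n
  so R(z) = (1 + 3/5z)/(1 − 2/5z).

Solve |R(x)|<1 on ℝ⁻.
x=-0.57: |R|=0.5358
R=−1: 1+3/5x = −1+2/5x ⇒ -1/5x=2 ⇒ x=2/(-1/5)=-10.0000
Confirm numerically:
  x=-6.608: |R|=0.81379 <1
  x=-6.458: |R|=0.80230 <1
  x=-6.256: |R|=0.78620 <1
  x=-6.224: |R|=0.78359 <1
  x=-10.565: |R|=1.02162 >1
  x=-10.436: |R|=1.01685 >1
Interval (-10.0000, 0).

left endpoint -10.0000.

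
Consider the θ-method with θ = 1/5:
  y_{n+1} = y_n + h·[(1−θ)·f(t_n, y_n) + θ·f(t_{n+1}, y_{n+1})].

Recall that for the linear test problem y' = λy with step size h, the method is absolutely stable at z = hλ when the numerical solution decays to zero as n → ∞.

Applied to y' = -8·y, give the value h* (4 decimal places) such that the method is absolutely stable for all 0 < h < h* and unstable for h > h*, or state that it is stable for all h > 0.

Test eqn y'=λy, z=hλ:
  y_{n+1} = y_n + z·[4/5·y_n + 1/5·y_{n+1}] ⇒ (1 − 1/5z)y_{n+1} = (1 + 4/5z)y_n
  so R(z) = (1 + 4/5z)/(1 − 1/5z).

Need |R(x)|<1, x<0.
x=-1.75: |R|=0.2963
R=−1: 1+4/5x = −1+1/5x ⇒ -3/5x=2 ⇒ x=2/(-3/5)=-3.3333
Confirm numerically:
  x=-3.077: |R|=0.90479 <1
  x=-2.988: |R|=0.87031 <1
  x=-1.907: |R|=0.38048 <1
  x=-1.819: |R|=0.33377 <1
  x=-3.501: |R|=1.05917 >1
  x=-3.397: |R|=1.02275 >1
Interval (-3.3333, 0).

(-3.3333,0); λ=-8 ⇒ h* = (10/3)/8 = 0.4167.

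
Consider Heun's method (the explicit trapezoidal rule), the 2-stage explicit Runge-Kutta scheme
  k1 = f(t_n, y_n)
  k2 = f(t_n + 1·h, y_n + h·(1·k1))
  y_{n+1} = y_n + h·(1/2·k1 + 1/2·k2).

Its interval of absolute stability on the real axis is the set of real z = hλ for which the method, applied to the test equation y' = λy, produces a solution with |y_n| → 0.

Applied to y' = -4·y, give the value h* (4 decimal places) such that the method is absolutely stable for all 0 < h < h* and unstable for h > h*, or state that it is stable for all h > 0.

(-2.0000,0); λ=-4 ⇒ h* = 0.5000.

With y'=λy (z=hλ):
  order 2, 2-stage ⇒ R(z)=1+z+z^2/2
  (e.g. R(-1.3)=0.54500, |R|=0.54500)

Boundary: |R(x)|=1, x<0.
x=-1.3: |R|=0.5450
|R(-1.97)|=0.9704 |R(-1.7)|=0.7450 |R(-1.56)|=0.6568
Bisect:
  x_lo=-2.6885 |R|=1.9255  x_hi=-0.1536 |R|=0.8582
  mid=-1.42103 |R|=0.58863 →hi
  mid=-2.05477 |R|=1.05627 →lo
  mid=-1.73790 |R|=0.77225 →hi
  mid=-1.89634 |R|=0.90171 →hi
  mid=-1.97555 |R|=0.97585 →hi
  mid=-2.01516 |R|=1.01528 →lo
  mid=-1.99536 |R|=0.99537 →hi
  mid=-2.00526 |R|=1.00527 →lo
  mid=-2.00031 |R|=1.00031 →lo
  mid=-1.99783 |R|=0.99784 →hi
  ...
  [-2.00015,-2.00000] ⇒ x*=-2.0000
Interval (-2.0000, 0).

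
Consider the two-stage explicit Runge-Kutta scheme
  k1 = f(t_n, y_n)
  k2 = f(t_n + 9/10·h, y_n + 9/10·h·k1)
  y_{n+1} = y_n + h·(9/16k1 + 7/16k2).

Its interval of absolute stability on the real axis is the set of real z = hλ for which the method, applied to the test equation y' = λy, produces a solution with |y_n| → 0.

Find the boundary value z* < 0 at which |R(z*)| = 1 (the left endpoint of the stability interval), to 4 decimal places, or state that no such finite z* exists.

left endpoint -2.5397.

On y'=λy, z=hλ:
  k1=λy_n ⇒ h·k1=z·y_n;  k2=λ(1+9/10z)y_n ⇒ h·k2=z(1+9/10z)y_n
  y_{n+1}/y_n = 1 + 9/16z + 7/16z(1+9/10z) = 1 + z + 63/160z²
  so R(z) = 1 + z + 63/160z².

Boundary: |R(x)|=1, x<0.
x=-0.4: |R|=0.6630
R=1: x+63/160x²=0 ⇒ x=−160/63=-2.5397; min R=1−1/(4·63/160)=0.3651>−1
Confirm numerically:
  x=-2.350: |R|=0.82448 <1
  x=-1.973: |R|=0.55976 <1
  x=-1.926: |R|=0.53461 <1
  x=-1.865: |R|=0.50455 <1
  x=-3.085: |R|=1.66241 >1
  x=-2.645: |R|=1.10968 >1
Interval (-2.5397, 0).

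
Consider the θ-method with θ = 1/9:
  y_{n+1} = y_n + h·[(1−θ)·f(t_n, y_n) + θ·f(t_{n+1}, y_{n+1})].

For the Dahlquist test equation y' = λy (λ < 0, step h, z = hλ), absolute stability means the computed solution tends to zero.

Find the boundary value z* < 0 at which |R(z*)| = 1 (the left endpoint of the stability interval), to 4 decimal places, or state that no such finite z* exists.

left endpoint -2.5714.

Test eqn y'=λy, z=hλ:
  y_{n+1} = y_n + z·[8/9·y_n + 1/9·y_{n+1}] ⇒ (1 − 1/9z)y_{n+1} = (1 + 8/9z)y_n
  R(z) = (1 + 8/9z)/(1 − 1/9z).

Find x<0 with |R(x)|<1.
x=-1.63: |R|=0.3801
R=−1: 1+8/9x = −1+1/9x ⇒ -7/9x=2 ⇒ x=2/(-7/9)=-2.5714
Confirm numerically:
  x=-1.933: |R|=0.59124 <1
  x=-1.812: |R|=0.50832 <1
  x=-1.198: |R|=0.05727 <1
  x=-3.049: |R|=1.27745 >1
  x=-2.947: |R|=1.22006 >1
So |R|<1 on (-2.5714, 0).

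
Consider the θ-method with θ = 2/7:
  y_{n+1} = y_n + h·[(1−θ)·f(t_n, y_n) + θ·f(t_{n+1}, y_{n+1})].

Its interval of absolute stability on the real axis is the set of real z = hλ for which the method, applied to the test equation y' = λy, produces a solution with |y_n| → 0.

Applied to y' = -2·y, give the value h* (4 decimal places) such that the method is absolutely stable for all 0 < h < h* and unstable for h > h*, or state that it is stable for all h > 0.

On y'=λy, z=hλ:
  y_{n+1} = y_n + z·[5/7·y_n + 2/7·y_{n+1}] ⇒ (1 − 2/7z)y_{n+1} = (1 + 5/7z)y_n
  so R(z) = (1 + 5/7z)/(1 − 2/7z).

Solve |R(x)|<1 on ℝ⁻.
x=-1.04: |R|=0.1982
R=−1: 1+5/7x = −1+2/7x ⇒ -3/7x=2 ⇒ x=2/(-3/7)=-4.6667
Confirm numerically:
  x=-4.409: |R|=0.95113 <1
  x=-2.928: |R|=0.59428 <1
  x=-2.234: |R|=0.36362 <1
  x=-5.138: |R|=1.08185 >1
  x=-5.039: |R|=1.06541 >1
  x=-4.876: |R|=1.03749 >1
So |R|<1 on (-4.6667, 0).

(-4.6667,0); λ=-2 ⇒ h* = (14/3)/2 = 2.3333.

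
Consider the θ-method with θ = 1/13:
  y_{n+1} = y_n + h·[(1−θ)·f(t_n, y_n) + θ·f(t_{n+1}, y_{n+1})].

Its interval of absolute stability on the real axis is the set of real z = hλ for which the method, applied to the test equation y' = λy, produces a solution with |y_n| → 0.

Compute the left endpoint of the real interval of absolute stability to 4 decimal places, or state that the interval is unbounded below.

With y'=λy (z=hλ):
  y_{n+1} = y_n + z·[12/13·y_n + 1/13·y_{n+1}] ⇒ (1 − 1/13z)y_{n+1} = (1 + 12/13z)y_n
  R(z) = (1 + 12/13z)/(1 − 1/13z).

Solve |R(x)|<1 on ℝ⁻.
x=-0.71: |R|=0.3268
R=−1: 1+12/13x = −1+1/13x ⇒ -11/13x=2 ⇒ x=2/(-11/13)=-2.3636
Confirm numerically:
  x=-2.306: |R|=0.95858 <1
  x=-1.763: |R|=0.55246 <1
  x=-1.396: |R|=0.26063 <1
  x=-0.951: |R|=0.11383 <1
  x=-2.736: |R|=1.26029 >1
  x=-2.624: |R|=1.18331 >1
So |R|<1 on (-2.3636, 0).

left endpoint -2.3636.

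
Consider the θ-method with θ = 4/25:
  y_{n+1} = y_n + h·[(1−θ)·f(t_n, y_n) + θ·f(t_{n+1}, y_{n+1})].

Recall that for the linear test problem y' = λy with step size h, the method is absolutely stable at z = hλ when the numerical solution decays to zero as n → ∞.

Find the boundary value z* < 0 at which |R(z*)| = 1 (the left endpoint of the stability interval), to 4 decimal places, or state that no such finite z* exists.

With y'=λy (z=hλ):
  y_{n+1} = y_n + z·[21/25·y_n + 4/25·y_{n+1}] ⇒ (1 − 4/25z)y_{n+1} = (1 + 21/25z)y_n
  R(z) = (1 + 21/25z)/(1 − 4/25z).

Need |R(x)|<1, x<0.
x=-1.43: |R|=0.1637
R=−1: 1+21/25x = −1+4/25x ⇒ -17/25x=2 ⇒ x=2/(-17/25)=-2.9412
Confirm numerically:
  x=-2.351: |R|=0.70838 <1
  x=-2.152: |R|=0.60081 <1
  x=-1.885: |R|=0.44822 <1
  x=-1.337: |R|=0.10139 <1
  x=-3.479: |R|=1.23494 >1
  x=-3.340: |R|=1.17675 >1
  x=-3.317: |R|=1.16695 >1
Stable set (-2.9412, 0).

left endpoint -2.9412.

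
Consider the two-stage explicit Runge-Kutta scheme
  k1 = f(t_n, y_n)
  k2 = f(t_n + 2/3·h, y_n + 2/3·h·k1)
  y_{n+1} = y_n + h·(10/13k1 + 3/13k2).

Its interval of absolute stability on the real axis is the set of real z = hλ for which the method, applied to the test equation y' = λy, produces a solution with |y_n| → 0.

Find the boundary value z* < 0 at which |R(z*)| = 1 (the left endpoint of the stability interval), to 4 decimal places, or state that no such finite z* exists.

z* = -6.5000.

With y'=λy (z=hλ):
  k1=λy_n ⇒ h·k1=z·y_n;  k2=λ(1+2/3z)y_n ⇒ h·k2=z(1+2/3z)y_n
  y_{n+1}/y_n = 1 + 10/13z + 3/13z(1+2/3z) = 1 + z + 2/13z²
  so R(z) = 1 + z + 2/13z².

Solve |R(x)|<1 on ℝ⁻.
x=-0.91: |R|=0.2174
R=1: x+2/13x²=0 ⇒ x=−13/2=-6.5000; min R=1−1/(4·2/13)=-0.6250>−1
Confirm numerically:
  x=-4.210: |R|=0.48322 <1
  x=-3.567: |R|=0.60954 <1
  x=-3.012: |R|=0.61629 <1
  x=-2.759: |R|=0.58791 <1
  x=-6.743: |R|=1.25208 >1
  x=-6.729: |R|=1.23707 >1
So |R|<1 on (-6.5000, 0).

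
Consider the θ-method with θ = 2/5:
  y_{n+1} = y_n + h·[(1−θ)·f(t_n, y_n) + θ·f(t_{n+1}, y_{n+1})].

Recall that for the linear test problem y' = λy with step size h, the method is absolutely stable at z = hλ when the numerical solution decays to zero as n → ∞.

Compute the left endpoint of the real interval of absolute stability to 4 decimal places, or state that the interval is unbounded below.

left endpoint -10.0000.

With y'=λy (z=hλ):
  y_{n+1} = y_n + z·[3/5·y_n + 2/5·y_{n+1}] ⇒ (1 − 2/5z)y_{n+1} = (1 + 3/5z)y_n
  ⇒ R(z) = (1 + 3/5z)/(1 − 2/5z).

Boundary: |R(x)|=1, x<0.
x=-0.94: |R|=0.3169
R=−1: 1+3/5x = −1+2/5x ⇒ -1/5x=2 ⇒ x=2/(-1/5)=-10.0000
Confirm numerically:
  x=-6.474: |R|=0.80354 <1
  x=-6.388: |R|=0.79680 <1
  x=-5.458: |R|=0.71463 <1
  x=-4.452: |R|=0.60098 <1
  x=-10.350: |R|=1.01362 >1
  x=-10.308: |R|=1.01202 >1
  x=-10.269: |R|=1.01053 >1
So |R|<1 on (-10.0000, 0).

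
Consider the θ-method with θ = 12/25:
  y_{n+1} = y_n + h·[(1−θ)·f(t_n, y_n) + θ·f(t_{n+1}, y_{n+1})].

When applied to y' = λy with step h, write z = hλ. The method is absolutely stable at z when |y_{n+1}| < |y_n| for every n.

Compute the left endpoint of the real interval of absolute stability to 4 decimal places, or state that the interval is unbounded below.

z* = -50.0000.

Set f=λy, z=hλ:
  y_{n+1} = y_n + z·[13/25·y_n + 12/25·y_{n+1}] ⇒ (1 − 12/25z)y_{n+1} = (1 + 13/25z)y_n
  Hence R(z) = (1 + 13/25z)/(1 − 12/25z).

Need |R(x)|<1, x<0.
x=-1.05: |R|=0.3019
R=−1: 1+13/25x = −1+12/25x ⇒ -1/25x=2 ⇒ x=2/(-1/25)=-50.0000
Confirm numerically:
  x=-48.121: |R|=0.99688 <1
  x=-35.188: |R|=0.96688 <1
  x=-33.126: |R|=0.96006 <1
  x=-23.694: |R|=0.91496 <1
  x=-50.495: |R|=1.00078 >1
  x=-50.279: |R|=1.00044 >1
  x=-50.130: |R|=1.00021 >1
Interval (-50.0000, 0).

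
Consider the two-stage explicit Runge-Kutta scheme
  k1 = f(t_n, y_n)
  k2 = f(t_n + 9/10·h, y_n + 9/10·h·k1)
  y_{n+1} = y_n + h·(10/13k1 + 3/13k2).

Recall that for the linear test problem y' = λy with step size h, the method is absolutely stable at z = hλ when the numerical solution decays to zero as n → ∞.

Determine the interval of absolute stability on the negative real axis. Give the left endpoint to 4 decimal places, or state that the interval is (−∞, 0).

Set f=λy, z=hλ:
  k1=λy_n ⇒ h·k1=z·y_n;  k2=λ(1+9/10z)y_n ⇒ h·k2=z(1+9/10z)y_n
  y_{n+1}/y_n = 1 + 10/13z + 3/13z(1+9/10z) = 1 + z + 27/130z²
  ⇒ R(z) = 1 + z + 27/130z².

Boundary: |R(x)|=1, x<0.
x=-1.72: |R|=0.1056
R=1: x+27/130x²=0 ⇒ x=−130/27=-4.8148; min R=1−1/(4·27/130)=-0.2037>−1
Confirm numerically:
  x=-4.747: |R|=0.93314 <1
  x=-3.591: |R|=0.08725 <1
  x=-2.948: |R|=0.14301 <1
  x=-2.058: |R|=0.17835 <1
  x=-5.342: |R|=1.58491 >1
  x=-5.295: |R|=1.52807 >1
  x=-4.955: |R|=1.14427 >1
Stable set (-4.8148, 0).

(-4.8148, 0).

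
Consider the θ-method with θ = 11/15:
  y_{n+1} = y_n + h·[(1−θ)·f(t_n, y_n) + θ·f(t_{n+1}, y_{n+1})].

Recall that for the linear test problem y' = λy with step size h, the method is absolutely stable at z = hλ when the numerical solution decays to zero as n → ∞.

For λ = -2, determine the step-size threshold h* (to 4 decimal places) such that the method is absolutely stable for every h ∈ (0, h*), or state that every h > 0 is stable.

interval (−∞, 0). Any h>0 works for λ=-2.

On y'=λy, z=hλ:
  y_{n+1} = y_n + z·[4/15·y_n + 11/15·y_{n+1}] ⇒ (1 − 11/15z)y_{n+1} = (1 + 4/15z)y_n
  Hence R(z) = (1 + 4/15z)/(1 − 11/15z).

Need |R(x)|<1, x<0.
x=-1.12: |R|=0.3851
x=-2: |R|=0.1892
x=-10: |R|=0.2000
x=-100: |R|=0.3453
θ=11/15≥1/2 ⇒ |1+4/15x|<|1−11/15x| ∀x<0 ⇒ unbounded interval.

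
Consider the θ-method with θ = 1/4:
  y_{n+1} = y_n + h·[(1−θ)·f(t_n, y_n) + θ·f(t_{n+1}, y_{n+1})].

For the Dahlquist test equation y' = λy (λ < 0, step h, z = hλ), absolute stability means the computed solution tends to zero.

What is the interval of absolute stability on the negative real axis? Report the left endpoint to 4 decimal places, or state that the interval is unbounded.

(-4.0000, 0).

On y'=λy, z=hλ:
  y_{n+1} = y_n + z·[3/4·y_n + 1/4·y_{n+1}] ⇒ (1 − 1/4z)y_{n+1} = (1 + 3/4z)y_n
  Hence R(z) = (1 + 3/4z)/(1 − 1/4z).

Solve |R(x)|<1 on ℝ⁻.
x=-0.71: |R|=0.3970
R=−1: 1+3/4x = −1+1/4x ⇒ -1/2x=2 ⇒ x=2/(-1/2)=-4.0000
Confirm numerically:
  x=-3.628: |R|=0.90246 <1
  x=-2.877: |R|=0.67340 <1
  x=-2.034: |R|=0.34836 <1
  x=-4.598: |R|=1.13910 >1
  x=-4.451: |R|=1.10673 >1
  x=-4.073: |R|=1.01808 >1
So |R|<1 on (-4.0000, 0).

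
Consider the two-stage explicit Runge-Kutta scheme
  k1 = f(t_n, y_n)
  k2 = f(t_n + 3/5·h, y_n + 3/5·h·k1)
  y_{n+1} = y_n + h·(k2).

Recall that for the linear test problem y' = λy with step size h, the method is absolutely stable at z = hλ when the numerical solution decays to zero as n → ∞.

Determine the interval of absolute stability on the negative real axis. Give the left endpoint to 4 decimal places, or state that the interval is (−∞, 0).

z∈(-1.6667,0).

Set f=λy, z=hλ:
  k1=λy_n ⇒ h·k1=z·y_n;  k2=λ(1+3/5z)y_n ⇒ h·k2=z(1+3/5z)y_n
  y_{n+1}/y_n = 1 + z(1+3/5z) = 1 + z + 3/5z²
  so R(z) = 1 + z + 3/5z².

Boundary: |R(x)|=1, x<0.
x=-0.96: |R|=0.5930
R=1: x+3/5x²=0 ⇒ x=−5/3=-1.6667; min R=1−1/(4·3/5)=0.5833>−1
Confirm numerically:
  x=-1.628: |R|=0.96223 <1
  x=-1.425: |R|=0.79337 <1
  x=-1.344: |R|=0.73980 <1
  x=-1.921: |R|=1.29314 >1
  x=-1.910: |R|=1.27886 >1
  x=-1.874: |R|=1.23313 >1
Interval (-1.6667, 0).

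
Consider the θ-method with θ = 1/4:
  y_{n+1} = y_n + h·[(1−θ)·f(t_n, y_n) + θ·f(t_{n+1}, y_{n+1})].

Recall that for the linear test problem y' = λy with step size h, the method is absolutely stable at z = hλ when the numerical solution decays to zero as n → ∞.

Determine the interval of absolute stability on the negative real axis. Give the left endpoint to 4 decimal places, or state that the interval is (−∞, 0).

z∈(-4.0000,0).

Set f=λy, z=hλ:
  y_{n+1} = y_n + z·[3/4·y_n + 1/4·y_{n+1}] ⇒ (1 − 1/4z)y_{n+1} = (1 + 3/4z)y_n
  so R(z) = (1 + 3/4z)/(1 − 1/4z).

Solve |R(x)|<1 on ℝ⁻.
x=-1.4: |R|=0.0370
R=−1: 1+3/4x = −1+1/4x ⇒ -1/2x=2 ⇒ x=2/(-1/2)=-4.0000
Confirm numerically:
  x=-3.049: |R|=0.73017 <1
  x=-3.009: |R|=0.71722 <1
  x=-2.115: |R|=0.38348 <1
  x=-4.396: |R|=1.09433 >1
  x=-4.243: |R|=1.05896 >1
  x=-4.029: |R|=1.00722 >1
So |R|<1 on (-4.0000, 0).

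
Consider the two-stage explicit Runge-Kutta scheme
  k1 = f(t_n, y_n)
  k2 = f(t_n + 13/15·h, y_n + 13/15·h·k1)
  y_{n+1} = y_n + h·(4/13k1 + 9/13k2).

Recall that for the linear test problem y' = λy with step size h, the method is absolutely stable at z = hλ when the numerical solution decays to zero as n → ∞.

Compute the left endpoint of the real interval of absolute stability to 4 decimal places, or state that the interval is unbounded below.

Set f=λy, z=hλ:
  k1=λy_n ⇒ h·k1=z·y_n;  k2=λ(1+13/15z)y_n ⇒ h·k2=z(1+13/15z)y_n
  y_{n+1}/y_n = 1 + 4/13z + 9/13z(1+13/15z) = 1 + z + 3/5z²
  R(z) = 1 + z + 3/5z².

Need |R(x)|<1, x<0.
x=-0.98: |R|=0.5962
R=1: x+3/5x²=0 ⇒ x=−5/3=-1.6667; min R=1−1/(4·3/5)=0.5833>−1
Confirm numerically:
  x=-1.467: |R|=0.82425 <1
  x=-1.390: |R|=0.76926 <1
  x=-1.306: |R|=0.71738 <1
  x=-1.205: |R|=0.66622 <1
  x=-2.103: |R|=1.55057 >1
  x=-1.939: |R|=1.31683 >1
  x=-1.911: |R|=1.28015 >1
Stable set (-1.6667, 0).

z* = -1.6667.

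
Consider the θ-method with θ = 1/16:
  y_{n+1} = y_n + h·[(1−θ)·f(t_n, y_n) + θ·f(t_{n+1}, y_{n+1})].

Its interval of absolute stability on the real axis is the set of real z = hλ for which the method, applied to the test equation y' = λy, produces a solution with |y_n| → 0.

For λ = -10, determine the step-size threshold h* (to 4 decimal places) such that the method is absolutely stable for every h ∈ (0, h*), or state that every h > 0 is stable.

(-2.2857,0); λ=-10 ⇒ h* = (16/7)/10 = 0.2286.

On y'=λy, z=hλ:
  y_{n+1} = y_n + z·[15/16·y_n + 1/16·y_{n+1}] ⇒ (1 − 1/16z)y_{n+1} = (1 + 15/16z)y_n
  R(z) = (1 + 15/16z)/(1 − 1/16z).

Find x<0 with |R(x)|<1.
x=-0.76: |R|=0.2745
R=−1: 1+15/16x = −1+1/16x ⇒ -7/8x=2 ⇒ x=2/(-7/8)=-2.2857
Confirm numerically:
  x=-1.967: |R|=0.75166 <1
  x=-1.412: |R|=0.29750 <1
  x=-1.331: |R|=0.22878 <1
  x=-2.874: |R|=1.43637 >1
  x=-2.330: |R|=1.03382 >1
So |R|<1 on (-2.2857, 0).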